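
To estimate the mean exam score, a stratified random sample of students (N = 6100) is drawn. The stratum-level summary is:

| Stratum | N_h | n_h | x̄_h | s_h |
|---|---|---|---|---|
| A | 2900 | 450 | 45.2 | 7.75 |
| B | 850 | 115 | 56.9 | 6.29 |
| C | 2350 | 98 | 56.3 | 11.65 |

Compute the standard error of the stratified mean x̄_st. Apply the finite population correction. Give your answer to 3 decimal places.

V̂(x̄_st) = Σ W_h² (1 − n_h/N_h) s_h²/n_h, with W_h = N_h/N and N = 6100:
  stratum A: (2900/6100)²·(1 − 450/2900)·7.75²/450 = 0.0254856
  stratum B: (850/6100)²·(1 − 115/850)·6.29²/115 = 0.0057763
  stratum C: (2350/6100)²·(1 − 98/2350)·11.65²/98 = 0.196971
V̂(x̄_st) = 0.228233
SE(x̄_st) = √0.228233 = 0.477737

SE(x̄_st) ≈ 0.478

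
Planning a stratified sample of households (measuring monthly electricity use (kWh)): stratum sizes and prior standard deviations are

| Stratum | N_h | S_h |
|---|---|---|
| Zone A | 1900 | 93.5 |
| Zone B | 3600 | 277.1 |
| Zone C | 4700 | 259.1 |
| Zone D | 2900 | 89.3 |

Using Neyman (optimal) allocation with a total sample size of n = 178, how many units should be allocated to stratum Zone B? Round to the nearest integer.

Neyman allocation: n_h = n · N_h S_h / Σ N_i S_i, with n = 178.
  stratum Zone A: N_h·S_h = 1900·93.5 = 177650.00
  stratum Zone B: N_h·S_h = 3600·277.1 = 997560.00
  stratum Zone C: N_h·S_h = 4700·259.1 = 1217770.00
  stratum Zone D: N_h·S_h = 2900·89.3 = 258970.00
Σ N_h S_h = 2651950.00
n for stratum Zone B = 178·997560.00/2651950.00 = 66.957 → 67

67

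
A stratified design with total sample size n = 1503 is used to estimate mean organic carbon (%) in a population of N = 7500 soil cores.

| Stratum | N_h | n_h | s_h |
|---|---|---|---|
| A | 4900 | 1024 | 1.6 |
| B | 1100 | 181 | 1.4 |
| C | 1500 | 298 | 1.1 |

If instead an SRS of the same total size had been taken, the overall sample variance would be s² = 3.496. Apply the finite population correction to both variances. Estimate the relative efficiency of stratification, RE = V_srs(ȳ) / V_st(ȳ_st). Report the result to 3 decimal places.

RE ≈ 1.591

V̂(ȳ_st) = Σ W_h² (1 − n_h/N_h) s_h²/n_h, with W_h = N_h/N and N = 7500:
  stratum A: (4900/7500)²·(1 − 1024/4900)·1.6²/1024 = 0.000844107
  stratum B: (1100/7500)²·(1 − 181/1100)·1.4²/181 = 0.000194609
  stratum C: (1500/7500)²·(1 − 298/1500)·1.1²/298 = 0.000130149
V_st = 0.00116887
V_srs = (1 − 1503/7500)·3.496/1503 = 0.00185988
Relative efficiency = V_srs / V_st = 0.00185988/0.00116887 = 1.5912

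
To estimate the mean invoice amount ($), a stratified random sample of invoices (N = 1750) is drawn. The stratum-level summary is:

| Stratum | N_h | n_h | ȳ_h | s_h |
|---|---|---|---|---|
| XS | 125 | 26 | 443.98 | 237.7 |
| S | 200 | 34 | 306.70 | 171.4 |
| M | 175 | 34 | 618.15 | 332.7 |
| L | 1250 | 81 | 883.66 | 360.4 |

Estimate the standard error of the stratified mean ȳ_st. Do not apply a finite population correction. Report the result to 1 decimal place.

SE(ȳ_st) ≈ 29.5

V̂(ȳ_st) = Σ W_h² s_h²/n_h, with W_h = N_h/N and N = 1750:
  stratum XS: (125/1750)²·237.7²/26 = 11.0874
  stratum S: (200/1750)²·171.4²/34 = 11.2857
  stratum M: (175/1750)²·332.7²/34 = 32.5557
  stratum L: (1250/1750)²·360.4²/81 = 818.142
V̂(ȳ_st) = 873.07
SE(ȳ_st) = √873.07 = 29.5478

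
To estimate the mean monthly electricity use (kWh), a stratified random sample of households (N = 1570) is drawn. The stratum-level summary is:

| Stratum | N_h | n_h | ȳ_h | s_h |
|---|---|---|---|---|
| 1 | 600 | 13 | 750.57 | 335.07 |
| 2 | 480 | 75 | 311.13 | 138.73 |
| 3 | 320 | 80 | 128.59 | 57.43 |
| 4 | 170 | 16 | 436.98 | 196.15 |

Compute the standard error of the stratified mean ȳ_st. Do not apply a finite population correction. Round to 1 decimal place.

V̂(ȳ_st) = Σ W_h² s_h²/n_h, with W_h = N_h/N and N = 1570:
  stratum 1: (600/1570)²·335.07²/13 = 1261.34
  stratum 2: (480/1570)²·138.73²/75 = 23.9863
  stratum 3: (320/1570)²·57.43²/80 = 1.71273
  stratum 4: (170/1570)²·196.15²/16 = 28.1939
V̂(ȳ_st) = 1315.23
SE(ȳ_st) = √1315.23 = 36.2661

SE(ȳ_st) ≈ 36.3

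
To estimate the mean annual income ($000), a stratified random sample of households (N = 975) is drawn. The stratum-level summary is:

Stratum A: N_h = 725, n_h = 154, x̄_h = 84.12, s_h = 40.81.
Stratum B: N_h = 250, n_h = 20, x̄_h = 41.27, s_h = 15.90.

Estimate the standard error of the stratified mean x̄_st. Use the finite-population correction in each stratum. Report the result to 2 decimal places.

V̂(x̄_st) = Σ W_h² (1 − n_h/N_h) s_h²/n_h, with W_h = N_h/N and N = 975:
  stratum A: (725/975)²·(1 − 154/725)·40.81²/154 = 4.70953
  stratum B: (250/975)²·(1 − 20/250)·15.90²/20 = 0.76458
V̂(x̄_st) = 5.47411
SE(x̄_st) = √5.47411 = 2.33968

SE(x̄_st) ≈ 2.34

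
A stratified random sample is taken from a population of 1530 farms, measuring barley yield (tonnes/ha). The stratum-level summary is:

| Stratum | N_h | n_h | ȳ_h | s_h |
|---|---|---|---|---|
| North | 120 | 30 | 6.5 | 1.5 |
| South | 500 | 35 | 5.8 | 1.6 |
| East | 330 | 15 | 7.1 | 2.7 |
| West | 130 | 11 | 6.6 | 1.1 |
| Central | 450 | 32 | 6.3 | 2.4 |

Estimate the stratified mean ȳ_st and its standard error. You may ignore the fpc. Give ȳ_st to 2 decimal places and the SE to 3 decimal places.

ȳ_st = Σ W_h ȳ_h = (120·6.5 + 500·5.8 + 330·7.1 + 130·6.6 + 450·6.3)/1530 = 6.35033
V̂(ȳ_st) = Σ W_h² s_h²/n_h, with W_h = N_h/N and N = 1530:
  stratum North: (120/1530)²·1.5²/30 = 0.000461361
  stratum South: (500/1530)²·1.6²/35 = 0.0078114
  stratum East: (330/1530)²·2.7²/15 = 0.022609
  stratum West: (130/1530)²·1.1²/11 = 0.000794139
  stratum Central: (450/1530)²·2.4²/32 = 0.0155709
V̂(ȳ_st) = 0.0472468
SE(ȳ_st) = √0.0472468 = 0.217363

ȳ_st ≈ 6.35, SE ≈ 0.217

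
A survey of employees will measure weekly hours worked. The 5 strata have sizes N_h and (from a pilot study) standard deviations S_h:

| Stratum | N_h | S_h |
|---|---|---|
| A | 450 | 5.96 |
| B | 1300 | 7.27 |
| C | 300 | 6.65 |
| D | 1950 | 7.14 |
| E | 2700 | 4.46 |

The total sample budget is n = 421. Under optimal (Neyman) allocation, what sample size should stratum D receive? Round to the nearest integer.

146

Neyman allocation: n_h = n · N_h S_h / Σ N_i S_i, with n = 421.
  stratum A: N_h·S_h = 450·5.96 = 2682.00
  stratum B: N_h·S_h = 1300·7.27 = 9451.00
  stratum C: N_h·S_h = 300·6.65 = 1995.00
  stratum D: N_h·S_h = 1950·7.14 = 13923.00
  stratum E: N_h·S_h = 2700·4.46 = 12042.00
Σ N_h S_h = 40093.00
n for stratum D = 421·13923.00/40093.00 = 146.200 → 146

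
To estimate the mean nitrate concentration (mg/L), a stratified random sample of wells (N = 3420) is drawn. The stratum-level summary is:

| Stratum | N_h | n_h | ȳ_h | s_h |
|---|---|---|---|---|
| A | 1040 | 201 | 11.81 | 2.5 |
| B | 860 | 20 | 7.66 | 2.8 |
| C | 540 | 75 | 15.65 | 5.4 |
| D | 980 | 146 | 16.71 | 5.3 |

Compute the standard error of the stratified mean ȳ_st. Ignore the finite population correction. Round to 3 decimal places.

V̂(ȳ_st) = Σ W_h² s_h²/n_h, with W_h = N_h/N and N = 3420:
  stratum A: (1040/3420)²·2.5²/201 = 0.0028754
  stratum B: (860/3420)²·2.8²/20 = 0.0247874
  stratum C: (540/3420)²·5.4²/75 = 0.00969307
  stratum D: (980/3420)²·5.3²/146 = 0.0157979
V̂(ȳ_st) = 0.0531537
SE(ȳ_st) = √0.0531537 = 0.230551

SE(ȳ_st) ≈ 0.231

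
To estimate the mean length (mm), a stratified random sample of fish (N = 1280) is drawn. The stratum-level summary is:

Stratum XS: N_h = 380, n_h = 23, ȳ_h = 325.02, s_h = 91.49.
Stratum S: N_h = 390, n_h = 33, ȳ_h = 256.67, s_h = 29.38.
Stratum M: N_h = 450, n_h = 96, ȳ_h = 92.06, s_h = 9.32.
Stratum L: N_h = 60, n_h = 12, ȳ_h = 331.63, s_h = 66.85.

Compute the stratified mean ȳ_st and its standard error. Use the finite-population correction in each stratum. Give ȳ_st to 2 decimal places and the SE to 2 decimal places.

ȳ_st = Σ W_h ȳ_h = (380·325.02 + 390·256.67 + 450·92.06 + 60·331.63)/1280 = 222.60445
V̂(ȳ_st) = Σ W_h² (1 − n_h/N_h) s_h²/n_h, with W_h = N_h/N and N = 1280:
  stratum XS: (380/1280)²·(1 − 23/380)·91.49²/23 = 30.1336
  stratum S: (390/1280)²·(1 − 33/390)·29.38²/33 = 2.22281
  stratum M: (450/1280)²·(1 − 96/450)·9.32²/96 = 0.0879744
  stratum L: (60/1280)²·(1 − 12/60)·66.85²/12 = 0.654627
V̂(ȳ_st) = 33.099
SE(ȳ_st) = √33.099 = 5.75318

ȳ_st ≈ 222.60, SE ≈ 5.75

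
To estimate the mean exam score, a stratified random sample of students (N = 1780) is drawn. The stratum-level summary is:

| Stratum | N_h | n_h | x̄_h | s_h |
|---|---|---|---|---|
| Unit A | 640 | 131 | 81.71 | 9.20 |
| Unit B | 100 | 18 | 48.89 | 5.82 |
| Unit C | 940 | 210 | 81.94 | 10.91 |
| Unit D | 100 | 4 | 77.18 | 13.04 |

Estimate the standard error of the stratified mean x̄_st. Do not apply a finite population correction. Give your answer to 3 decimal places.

V̂(x̄_st) = Σ W_h² s_h²/n_h, with W_h = N_h/N and N = 1780:
  stratum Unit A: (640/1780)²·9.20²/131 = 0.0835265
  stratum Unit B: (100/1780)²·5.82²/18 = 0.00593928
  stratum Unit C: (940/1780)²·10.91²/210 = 0.158069
  stratum Unit D: (100/1780)²·13.04²/4 = 0.13417
V̂(x̄_st) = 0.381704
SE(x̄_st) = √0.381704 = 0.617822

SE(x̄_st) ≈ 0.618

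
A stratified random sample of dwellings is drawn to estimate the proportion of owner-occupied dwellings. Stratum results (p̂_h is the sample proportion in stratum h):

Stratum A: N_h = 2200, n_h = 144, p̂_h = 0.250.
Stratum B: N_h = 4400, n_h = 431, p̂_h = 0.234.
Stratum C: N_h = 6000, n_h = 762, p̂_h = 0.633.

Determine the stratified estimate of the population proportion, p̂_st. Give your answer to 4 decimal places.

p̂_st ≈ 0.4268

N = 12600; stratum weights W_h = N_h/N.
p̂_st = Σ W_h p̂_h = (2200·0.250 + 4400·0.234 + 6000·0.633)/12600 = 0.42679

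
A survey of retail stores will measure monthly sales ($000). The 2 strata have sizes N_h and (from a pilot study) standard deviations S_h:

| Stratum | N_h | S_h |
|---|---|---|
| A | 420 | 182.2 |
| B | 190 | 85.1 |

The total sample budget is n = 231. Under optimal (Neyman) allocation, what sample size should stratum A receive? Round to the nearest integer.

191

Neyman allocation: n_h = n · N_h S_h / Σ N_i S_i, with n = 231.
  stratum A: N_h·S_h = 420·182.2 = 76524.00
  stratum B: N_h·S_h = 190·85.1 = 16169.00
Σ N_h S_h = 92693.00
n for stratum A = 231·76524.00/92693.00 = 190.705 → 191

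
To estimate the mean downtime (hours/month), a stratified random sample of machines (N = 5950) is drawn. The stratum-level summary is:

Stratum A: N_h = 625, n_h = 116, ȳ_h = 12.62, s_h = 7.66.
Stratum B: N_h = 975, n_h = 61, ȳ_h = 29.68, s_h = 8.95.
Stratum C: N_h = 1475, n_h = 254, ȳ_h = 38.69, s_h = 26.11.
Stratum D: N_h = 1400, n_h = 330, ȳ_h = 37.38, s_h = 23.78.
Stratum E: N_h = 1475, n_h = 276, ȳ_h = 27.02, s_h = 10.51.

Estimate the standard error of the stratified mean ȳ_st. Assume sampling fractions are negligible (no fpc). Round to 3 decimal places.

SE(ȳ_st) ≈ 0.570

V̂(ȳ_st) = Σ W_h² s_h²/n_h, with W_h = N_h/N and N = 5950:
  stratum A: (625/5950)²·7.66²/116 = 0.00558118
  stratum B: (975/5950)²·8.95²/61 = 0.0352607
  stratum C: (1475/5950)²·26.11²/254 = 0.164942
  stratum D: (1400/5950)²·23.78²/330 = 0.0948707
  stratum E: (1475/5950)²·10.51²/276 = 0.024595
V̂(ȳ_st) = 0.325249
SE(ȳ_st) = √0.325249 = 0.570306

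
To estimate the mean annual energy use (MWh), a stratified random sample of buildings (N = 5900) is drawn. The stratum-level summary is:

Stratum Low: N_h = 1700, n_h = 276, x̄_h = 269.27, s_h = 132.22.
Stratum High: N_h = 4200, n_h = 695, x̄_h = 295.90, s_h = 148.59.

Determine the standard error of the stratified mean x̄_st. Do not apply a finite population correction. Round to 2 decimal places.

SE(x̄_st) ≈ 4.62

V̂(x̄_st) = Σ W_h² s_h²/n_h, with W_h = N_h/N and N = 5900:
  stratum Low: (1700/5900)²·132.22²/276 = 5.25871
  stratum High: (4200/5900)²·148.59²/695 = 16.0986
V̂(x̄_st) = 21.3573
SE(x̄_st) = √21.3573 = 4.6214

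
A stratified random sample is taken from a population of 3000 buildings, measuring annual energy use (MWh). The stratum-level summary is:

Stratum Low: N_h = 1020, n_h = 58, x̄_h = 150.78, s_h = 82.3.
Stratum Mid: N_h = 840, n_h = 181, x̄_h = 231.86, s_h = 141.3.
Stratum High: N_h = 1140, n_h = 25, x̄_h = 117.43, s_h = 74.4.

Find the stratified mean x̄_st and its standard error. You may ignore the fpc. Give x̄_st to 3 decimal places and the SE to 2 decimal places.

x̄_st ≈ 160.809, SE ≈ 7.36

x̄_st = Σ W_h x̄_h = (1020·150.78 + 840·231.86 + 1140·117.43)/3000 = 160.80940
V̂(x̄_st) = Σ W_h² s_h²/n_h, with W_h = N_h/N and N = 3000:
  stratum Low: (1020/3000)²·82.3²/58 = 13.4999
  stratum Mid: (840/3000)²·141.3²/181 = 8.64812
  stratum High: (1140/3000)²·74.4²/25 = 31.9722
V̂(x̄_st) = 54.1202
SE(x̄_st) = √54.1202 = 7.35665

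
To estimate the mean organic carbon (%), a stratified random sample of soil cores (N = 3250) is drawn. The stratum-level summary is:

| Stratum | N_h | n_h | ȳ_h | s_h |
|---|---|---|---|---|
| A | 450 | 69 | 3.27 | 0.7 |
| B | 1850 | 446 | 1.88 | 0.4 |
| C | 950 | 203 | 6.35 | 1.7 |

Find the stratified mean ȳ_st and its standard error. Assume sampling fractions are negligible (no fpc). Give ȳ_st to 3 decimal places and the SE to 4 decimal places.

ȳ_st = Σ W_h ȳ_h = (450·3.27 + 1850·1.88 + 950·6.35)/3250 = 3.37908
V̂(ȳ_st) = Σ W_h² s_h²/n_h, with W_h = N_h/N and N = 3250:
  stratum A: (450/3250)²·0.7²/69 = 0.000136146
  stratum B: (1850/3250)²·0.4²/446 = 0.000116242
  stratum C: (950/3250)²·1.7²/203 = 0.00121642
V̂(ȳ_st) = 0.0014688
SE(ȳ_st) = √0.0014688 = 0.038325

ȳ_st ≈ 3.379, SE ≈ 0.0383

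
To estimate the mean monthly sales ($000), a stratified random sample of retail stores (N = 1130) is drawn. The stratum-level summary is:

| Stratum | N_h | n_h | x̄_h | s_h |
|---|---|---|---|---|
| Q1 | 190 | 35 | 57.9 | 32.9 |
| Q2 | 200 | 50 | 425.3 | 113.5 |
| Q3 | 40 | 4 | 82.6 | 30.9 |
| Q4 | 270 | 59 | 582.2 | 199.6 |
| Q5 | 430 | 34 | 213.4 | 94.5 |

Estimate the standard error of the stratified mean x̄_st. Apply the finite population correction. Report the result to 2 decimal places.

SE(x̄_st) ≈ 8.50

V̂(x̄_st) = Σ W_h² (1 − n_h/N_h) s_h²/n_h, with W_h = N_h/N and N = 1130:
  stratum Q1: (190/1130)²·(1 − 35/190)·32.9²/35 = 0.713267
  stratum Q2: (200/1130)²·(1 − 50/200)·113.5²/50 = 6.05321
  stratum Q3: (40/1130)²·(1 − 4/40)·30.9²/4 = 0.269192
  stratum Q4: (270/1130)²·(1 − 59/270)·199.6²/59 = 30.1272
  stratum Q5: (430/1130)²·(1 − 34/430)·94.5²/34 = 35.0261
V̂(x̄_st) = 72.1889
SE(x̄_st) = √72.1889 = 8.49641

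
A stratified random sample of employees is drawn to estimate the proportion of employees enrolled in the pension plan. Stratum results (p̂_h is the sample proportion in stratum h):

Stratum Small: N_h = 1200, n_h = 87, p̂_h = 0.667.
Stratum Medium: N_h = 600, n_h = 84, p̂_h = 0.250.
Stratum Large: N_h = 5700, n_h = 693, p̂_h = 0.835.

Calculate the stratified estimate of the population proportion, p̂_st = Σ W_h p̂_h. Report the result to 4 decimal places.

N = 7500; stratum weights W_h = N_h/N.
p̂_st = Σ W_h p̂_h = (1200·0.667 + 600·0.250 + 5700·0.835)/7500 = 0.76132

p̂_st ≈ 0.7613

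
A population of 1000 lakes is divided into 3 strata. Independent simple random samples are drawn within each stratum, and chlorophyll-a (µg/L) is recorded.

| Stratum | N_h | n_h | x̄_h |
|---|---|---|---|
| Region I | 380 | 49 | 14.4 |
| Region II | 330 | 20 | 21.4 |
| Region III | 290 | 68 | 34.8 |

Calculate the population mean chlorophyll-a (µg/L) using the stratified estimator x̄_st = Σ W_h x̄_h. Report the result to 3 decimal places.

x̄_st ≈ 22.626

N = Σ N_h = 1000. Stratum weights W_h = N_h/N.
x̄_st = (380·14.4 + 330·21.4 + 290·34.8) / 1000 = 22.62600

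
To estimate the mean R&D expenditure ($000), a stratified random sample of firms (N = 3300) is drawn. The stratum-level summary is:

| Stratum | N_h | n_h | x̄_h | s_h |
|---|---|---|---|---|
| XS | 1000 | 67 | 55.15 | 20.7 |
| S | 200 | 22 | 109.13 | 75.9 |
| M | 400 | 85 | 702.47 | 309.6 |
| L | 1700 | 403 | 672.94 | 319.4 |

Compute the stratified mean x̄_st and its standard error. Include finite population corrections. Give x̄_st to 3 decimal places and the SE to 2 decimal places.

x̄_st ≈ 455.140, SE ≈ 8.11

x̄_st = Σ W_h x̄_h = (1000·55.15 + 200·109.13 + 400·702.47 + 1700·672.94)/3300 = 455.14000
V̂(x̄_st) = Σ W_h² (1 − n_h/N_h) s_h²/n_h, with W_h = N_h/N and N = 3300:
  stratum XS: (1000/3300)²·(1 − 67/1000)·20.7²/67 = 0.547923
  stratum S: (200/3300)²·(1 − 22/200)·75.9²/22 = 0.856018
  stratum M: (400/3300)²·(1 − 85/400)·309.6²/85 = 13.0475
  stratum L: (1700/3300)²·(1 − 403/1700)·319.4²/403 = 51.2538
V̂(x̄_st) = 65.7052
SE(x̄_st) = √65.7052 = 8.10587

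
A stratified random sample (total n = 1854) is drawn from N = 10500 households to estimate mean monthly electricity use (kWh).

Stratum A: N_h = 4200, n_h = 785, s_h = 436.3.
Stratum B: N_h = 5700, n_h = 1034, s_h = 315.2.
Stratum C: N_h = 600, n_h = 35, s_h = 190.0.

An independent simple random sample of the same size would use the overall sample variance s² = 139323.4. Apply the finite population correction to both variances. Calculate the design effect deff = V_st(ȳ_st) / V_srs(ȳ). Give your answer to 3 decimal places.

deff ≈ 0.936

V̂(ȳ_st) = Σ W_h² (1 − n_h/N_h) s_h²/n_h, with W_h = N_h/N and N = 10500:
  stratum A: (4200/10500)²·(1 − 785/4200)·436.3²/785 = 31.5473
  stratum B: (5700/10500)²·(1 − 1034/5700)·315.2²/1034 = 23.1789
  stratum C: (600/10500)²·(1 − 35/600)·190.0²/35 = 3.17147
V_st = 57.8977
V_srs = (1 − 1854/10500)·139323.4/1854 = 61.8786
deff = V_st / V_srs = 57.8977/61.8786 = 0.9357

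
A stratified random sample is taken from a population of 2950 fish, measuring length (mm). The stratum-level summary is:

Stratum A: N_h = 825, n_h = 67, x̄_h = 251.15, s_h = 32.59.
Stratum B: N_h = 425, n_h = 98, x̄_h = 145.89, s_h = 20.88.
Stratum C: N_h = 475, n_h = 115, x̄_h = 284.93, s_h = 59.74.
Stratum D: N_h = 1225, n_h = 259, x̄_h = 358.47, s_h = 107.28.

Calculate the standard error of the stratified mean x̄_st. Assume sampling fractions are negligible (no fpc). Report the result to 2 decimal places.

V̂(x̄_st) = Σ W_h² s_h²/n_h, with W_h = N_h/N and N = 2950:
  stratum A: (825/2950)²·32.59²/67 = 1.23982
  stratum B: (425/2950)²·20.88²/98 = 0.0923355
  stratum C: (475/2950)²·59.74²/115 = 0.804592
  stratum D: (1225/2950)²·107.28²/259 = 7.66242
V̂(x̄_st) = 9.79916
SE(x̄_st) = √9.79916 = 3.13036

SE(x̄_st) ≈ 3.13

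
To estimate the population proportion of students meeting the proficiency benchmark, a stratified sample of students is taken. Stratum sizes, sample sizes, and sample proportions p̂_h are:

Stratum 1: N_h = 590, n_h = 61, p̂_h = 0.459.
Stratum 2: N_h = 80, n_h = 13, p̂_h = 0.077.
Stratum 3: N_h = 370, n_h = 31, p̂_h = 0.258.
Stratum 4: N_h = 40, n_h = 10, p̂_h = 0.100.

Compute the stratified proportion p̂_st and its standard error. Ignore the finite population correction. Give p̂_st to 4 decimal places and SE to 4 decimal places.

p̂_st ≈ 0.3485, SE ≈ 0.0451

N = 1080; stratum weights W_h = N_h/N.
p̂_st = Σ W_h p̂_h = (590·0.459 + 80·0.077 + 370·0.258 + 40·0.100)/1080 = 0.34855
V̂(p̂_st) = Σ W_h² p̂_h(1−p̂_h)/(n_h−1):
  stratum 1: (590/1080)²·0.459·0.541/60 = 0.00123514
  stratum 2: (80/1080)²·0.077·0.923/12 = 3.2497e-05
  stratum 3: (370/1080)²·0.258·0.742/30 = 0.000748959
  stratum 4: (40/1080)²·0.100·0.900/9 = 1.37174e-05
V̂(p̂_st) = 0.00203031; SE = √V̂ = 0.045059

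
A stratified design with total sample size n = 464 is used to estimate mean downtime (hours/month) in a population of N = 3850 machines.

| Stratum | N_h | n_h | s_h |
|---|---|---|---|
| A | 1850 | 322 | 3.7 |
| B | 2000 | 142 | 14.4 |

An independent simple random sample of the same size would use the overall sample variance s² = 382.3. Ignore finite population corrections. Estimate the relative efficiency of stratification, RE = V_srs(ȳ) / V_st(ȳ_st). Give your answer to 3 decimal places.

RE ≈ 2.040

V̂(ȳ_st) = Σ W_h² s_h²/n_h, with W_h = N_h/N and N = 3850:
  stratum A: (1850/3850)²·3.7²/322 = 0.00981679
  stratum B: (2000/3850)²·14.4²/142 = 0.394072
V_st = 0.403888
V_srs = s²/n = 382.3/464 = 0.823922
Relative efficiency = V_srs / V_st = 0.823922/0.403888 = 2.0400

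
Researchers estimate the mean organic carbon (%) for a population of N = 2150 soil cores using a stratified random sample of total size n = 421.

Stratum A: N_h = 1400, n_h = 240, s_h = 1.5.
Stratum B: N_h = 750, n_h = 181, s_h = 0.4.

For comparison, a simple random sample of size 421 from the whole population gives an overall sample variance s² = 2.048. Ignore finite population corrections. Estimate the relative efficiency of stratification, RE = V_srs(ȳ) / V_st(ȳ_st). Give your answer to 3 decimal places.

RE ≈ 1.192

V̂(ȳ_st) = Σ W_h² s_h²/n_h, with W_h = N_h/N and N = 2150:
  stratum A: (1400/2150)²·1.5²/240 = 0.00397512
  stratum B: (750/2150)²·0.4²/181 = 0.000107569
V_st = 0.00408269
V_srs = s²/n = 2.048/421 = 0.00486461
Relative efficiency = V_srs / V_st = 0.00486461/0.00408269 = 1.1915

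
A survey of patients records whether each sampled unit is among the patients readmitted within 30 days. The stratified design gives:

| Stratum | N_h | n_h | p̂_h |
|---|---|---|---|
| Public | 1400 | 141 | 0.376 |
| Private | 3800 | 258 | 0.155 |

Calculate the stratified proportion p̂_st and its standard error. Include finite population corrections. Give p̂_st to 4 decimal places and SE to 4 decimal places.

N = 5200; stratum weights W_h = N_h/N.
p̂_st = Σ W_h p̂_h = (1400·0.376 + 3800·0.155)/5200 = 0.21450
V̂(p̂_st) = Σ W_h² (1 − n_h/N_h) p̂_h(1−p̂_h)/(n_h−1):
  stratum Public: (1400/5200)²·(1 − 141/1400)·0.376·0.624/140 = 0.000109242
  stratum Private: (3800/5200)²·(1 − 258/3800)·0.155·0.845/257 = 0.000253677
V̂(p̂_st) = 0.000362919; SE = √V̂ = 0.0190504

p̂_st ≈ 0.2145, SE ≈ 0.0191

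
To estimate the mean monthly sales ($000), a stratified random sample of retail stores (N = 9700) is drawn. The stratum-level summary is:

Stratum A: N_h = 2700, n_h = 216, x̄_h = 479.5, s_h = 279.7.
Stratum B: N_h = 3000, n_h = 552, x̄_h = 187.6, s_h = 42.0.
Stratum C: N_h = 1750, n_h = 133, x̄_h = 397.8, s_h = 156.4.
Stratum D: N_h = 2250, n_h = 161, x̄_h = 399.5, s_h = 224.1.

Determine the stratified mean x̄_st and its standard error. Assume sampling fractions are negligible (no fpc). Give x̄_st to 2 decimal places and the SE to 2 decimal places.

x̄_st ≈ 355.93, SE ≈ 7.15

x̄_st = Σ W_h x̄_h = (2700·479.5 + 3000·187.6 + 1750·397.8 + 2250·399.5)/9700 = 355.92526
V̂(x̄_st) = Σ W_h² s_h²/n_h, with W_h = N_h/N and N = 9700:
  stratum A: (2700/9700)²·279.7²/216 = 28.0618
  stratum B: (3000/9700)²·42.0²/552 = 0.305674
  stratum C: (1750/9700)²·156.4²/133 = 5.98624
  stratum D: (2250/9700)²·224.1²/161 = 16.7834
V̂(x̄_st) = 51.1371
SE(x̄_st) = √51.1371 = 7.15102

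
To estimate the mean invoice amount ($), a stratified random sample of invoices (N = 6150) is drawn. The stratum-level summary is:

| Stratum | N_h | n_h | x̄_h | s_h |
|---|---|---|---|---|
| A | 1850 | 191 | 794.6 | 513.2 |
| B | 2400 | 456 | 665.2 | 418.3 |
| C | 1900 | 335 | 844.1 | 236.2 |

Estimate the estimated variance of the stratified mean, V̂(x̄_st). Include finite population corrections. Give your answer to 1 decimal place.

V̂(x̄_st) = Σ W_h² (1 − n_h/N_h) s_h²/n_h, with W_h = N_h/N and N = 6150:
  stratum A: (1850/6150)²·(1 − 191/1850)·513.2²/191 = 111.894
  stratum B: (2400/6150)²·(1 − 456/2400)·418.3²/456 = 47.3334
  stratum C: (1900/6150)²·(1 − 335/1900)·236.2²/335 = 13.0928
V̂(x̄_st) = 172.321

V̂(x̄_st) ≈ 172.3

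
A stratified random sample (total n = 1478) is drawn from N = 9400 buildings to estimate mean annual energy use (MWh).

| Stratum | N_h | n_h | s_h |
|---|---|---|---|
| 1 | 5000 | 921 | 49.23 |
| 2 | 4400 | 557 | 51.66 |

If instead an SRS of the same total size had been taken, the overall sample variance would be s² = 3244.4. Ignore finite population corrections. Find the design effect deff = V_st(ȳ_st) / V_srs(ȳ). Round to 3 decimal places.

deff ≈ 0.817

V̂(ȳ_st) = Σ W_h² s_h²/n_h, with W_h = N_h/N and N = 9400:
  stratum 1: (5000/9400)²·49.23²/921 = 0.744534
  stratum 2: (4400/9400)²·51.66²/557 = 1.04979
V_st = 1.79433
V_srs = s²/n = 3244.4/1478 = 2.19513
deff = V_st / V_srs = 1.79433/2.19513 = 0.8174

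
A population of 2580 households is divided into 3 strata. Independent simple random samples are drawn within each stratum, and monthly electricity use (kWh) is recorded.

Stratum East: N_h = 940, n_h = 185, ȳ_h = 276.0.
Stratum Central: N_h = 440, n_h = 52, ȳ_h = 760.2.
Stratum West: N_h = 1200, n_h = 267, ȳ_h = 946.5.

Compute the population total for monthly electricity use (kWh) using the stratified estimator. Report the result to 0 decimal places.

τ̂_st ≈ 1729728

τ̂_st = Σ N_h ȳ_h = 940·276.0 + 440·760.2 + 1200·946.5 = 1729728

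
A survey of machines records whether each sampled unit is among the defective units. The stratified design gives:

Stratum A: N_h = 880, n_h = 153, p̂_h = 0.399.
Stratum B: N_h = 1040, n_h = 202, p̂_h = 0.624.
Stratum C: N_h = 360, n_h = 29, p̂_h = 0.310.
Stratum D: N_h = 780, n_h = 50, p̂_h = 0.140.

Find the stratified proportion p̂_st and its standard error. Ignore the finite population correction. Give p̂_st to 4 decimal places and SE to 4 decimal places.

N = 3060; stratum weights W_h = N_h/N.
p̂_st = Σ W_h p̂_h = (880·0.399 + 1040·0.624 + 360·0.310 + 780·0.140)/3060 = 0.39898
V̂(p̂_st) = Σ W_h² p̂_h(1−p̂_h)/(n_h−1):
  stratum A: (880/3060)²·0.399·0.601/152 = 0.000130475
  stratum B: (1040/3060)²·0.624·0.376/201 = 0.000134834
  stratum C: (360/3060)²·0.310·0.690/28 = 0.000105734
  stratum D: (780/3060)²·0.140·0.860/49 = 0.000159653
V̂(p̂_st) = 0.000530696; SE = √V̂ = 0.0230368

p̂_st ≈ 0.3990, SE ≈ 0.0230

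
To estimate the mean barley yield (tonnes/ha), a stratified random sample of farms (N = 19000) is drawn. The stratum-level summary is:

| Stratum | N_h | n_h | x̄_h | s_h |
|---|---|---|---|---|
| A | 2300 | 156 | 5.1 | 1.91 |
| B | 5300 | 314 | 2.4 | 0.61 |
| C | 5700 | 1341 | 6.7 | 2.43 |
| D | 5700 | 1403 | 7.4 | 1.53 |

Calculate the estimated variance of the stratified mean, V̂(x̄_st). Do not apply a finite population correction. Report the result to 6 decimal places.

V̂(x̄_st) = Σ W_h² s_h²/n_h, with W_h = N_h/N and N = 19000:
  stratum A: (2300/19000)²·1.91²/156 = 0.000342681
  stratum B: (5300/19000)²·0.61²/314 = 9.22093e-05
  stratum C: (5700/19000)²·2.43²/1341 = 0.000396302
  stratum D: (5700/19000)²·1.53²/1403 = 0.000150165
V̂(x̄_st) = 0.000981357

V̂(x̄_st) ≈ 0.000981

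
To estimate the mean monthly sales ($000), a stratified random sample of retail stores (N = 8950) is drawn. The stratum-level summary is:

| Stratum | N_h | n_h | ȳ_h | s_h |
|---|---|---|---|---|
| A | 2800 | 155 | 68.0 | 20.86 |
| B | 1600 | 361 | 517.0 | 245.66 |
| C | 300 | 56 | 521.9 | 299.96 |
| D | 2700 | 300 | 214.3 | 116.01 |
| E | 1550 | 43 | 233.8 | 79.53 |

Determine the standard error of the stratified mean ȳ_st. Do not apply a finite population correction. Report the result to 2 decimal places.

V̂(ȳ_st) = Σ W_h² s_h²/n_h, with W_h = N_h/N and N = 8950:
  stratum A: (2800/8950)²·20.86²/155 = 0.274768
  stratum B: (1600/8950)²·245.66²/361 = 5.34264
  stratum C: (300/8950)²·299.96²/56 = 1.80524
  stratum D: (2700/8950)²·116.01²/300 = 4.08273
  stratum E: (1550/8950)²·79.53²/43 = 4.41175
V̂(ȳ_st) = 15.9171
SE(ȳ_st) = √15.9171 = 3.98963

SE(ȳ_st) ≈ 3.99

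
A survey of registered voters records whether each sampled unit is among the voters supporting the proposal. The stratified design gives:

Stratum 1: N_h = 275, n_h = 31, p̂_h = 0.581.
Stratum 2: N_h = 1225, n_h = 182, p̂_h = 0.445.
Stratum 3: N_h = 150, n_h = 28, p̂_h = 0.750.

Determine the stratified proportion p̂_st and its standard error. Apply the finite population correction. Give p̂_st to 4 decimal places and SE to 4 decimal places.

N = 1650; stratum weights W_h = N_h/N.
p̂_st = Σ W_h p̂_h = (275·0.581 + 1225·0.445 + 150·0.750)/1650 = 0.49539
V̂(p̂_st) = Σ W_h² (1 − n_h/N_h) p̂_h(1−p̂_h)/(n_h−1):
  stratum 1: (275/1650)²·(1 − 31/275)·0.581·0.419/30 = 0.000199997
  stratum 2: (1225/1650)²·(1 − 182/1225)·0.445·0.555/181 = 0.000640364
  stratum 3: (150/1650)²·(1 − 28/150)·0.750·0.250/27 = 4.66789e-05
V̂(p̂_st) = 0.00088704; SE = √V̂ = 0.0297832

p̂_st ≈ 0.4954, SE ≈ 0.0298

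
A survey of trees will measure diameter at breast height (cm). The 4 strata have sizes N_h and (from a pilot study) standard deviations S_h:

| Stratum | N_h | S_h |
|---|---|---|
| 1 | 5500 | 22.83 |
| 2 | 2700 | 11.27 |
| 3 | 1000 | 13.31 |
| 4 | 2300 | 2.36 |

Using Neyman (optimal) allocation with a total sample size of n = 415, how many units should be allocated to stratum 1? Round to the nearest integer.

298

Neyman allocation: n_h = n · N_h S_h / Σ N_i S_i, with n = 415.
  stratum 1: N_h·S_h = 5500·22.83 = 125565.00
  stratum 2: N_h·S_h = 2700·11.27 = 30429.00
  stratum 3: N_h·S_h = 1000·13.31 = 13310.00
  stratum 4: N_h·S_h = 2300·2.36 = 5428.00
Σ N_h S_h = 174732.00
n for stratum 1 = 415·125565.00/174732.00 = 298.225 → 298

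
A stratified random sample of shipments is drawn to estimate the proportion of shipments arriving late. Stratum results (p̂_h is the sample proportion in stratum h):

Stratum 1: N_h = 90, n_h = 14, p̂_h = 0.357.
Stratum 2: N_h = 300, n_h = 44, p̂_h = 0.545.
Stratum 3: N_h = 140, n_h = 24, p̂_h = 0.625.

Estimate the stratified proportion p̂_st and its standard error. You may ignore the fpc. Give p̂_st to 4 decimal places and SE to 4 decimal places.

N = 530; stratum weights W_h = N_h/N.
p̂_st = Σ W_h p̂_h = (90·0.357 + 300·0.545 + 140·0.625)/530 = 0.53421
V̂(p̂_st) = Σ W_h² p̂_h(1−p̂_h)/(n_h−1):
  stratum 1: (90/530)²·0.357·0.643/13 = 0.000509177
  stratum 2: (300/530)²·0.545·0.455/43 = 0.00184769
  stratum 3: (140/530)²·0.625·0.375/23 = 0.00071103
V̂(p̂_st) = 0.0030679; SE = √V̂ = 0.0553886

p̂_st ≈ 0.5342, SE ≈ 0.0554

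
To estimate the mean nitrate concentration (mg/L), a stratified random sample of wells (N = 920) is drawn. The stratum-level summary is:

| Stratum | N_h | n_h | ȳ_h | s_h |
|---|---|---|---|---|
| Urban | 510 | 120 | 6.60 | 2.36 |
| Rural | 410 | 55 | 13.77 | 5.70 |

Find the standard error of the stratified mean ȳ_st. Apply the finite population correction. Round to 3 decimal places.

V̂(ȳ_st) = Σ W_h² (1 − n_h/N_h) s_h²/n_h, with W_h = N_h/N and N = 920:
  stratum Urban: (510/920)²·(1 − 120/510)·2.36²/120 = 0.0109069
  stratum Rural: (410/920)²·(1 − 55/410)·5.70²/55 = 0.101584
V̂(ȳ_st) = 0.112491
SE(ȳ_st) = √0.112491 = 0.335396

SE(ȳ_st) ≈ 0.335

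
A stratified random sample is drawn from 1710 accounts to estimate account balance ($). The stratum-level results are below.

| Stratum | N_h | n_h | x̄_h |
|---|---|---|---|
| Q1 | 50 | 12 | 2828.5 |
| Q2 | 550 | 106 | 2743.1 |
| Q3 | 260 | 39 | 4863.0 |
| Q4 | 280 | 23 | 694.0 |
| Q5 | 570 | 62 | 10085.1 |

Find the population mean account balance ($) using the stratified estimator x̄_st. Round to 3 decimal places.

x̄_st ≈ 5179.729

N = Σ N_h = 1710. Stratum weights W_h = N_h/N.
x̄_st = (50·2828.5 + 550·2743.1 + 260·4863.0 + 280·694.0 + 570·10085.1) / 1710 = 5179.72924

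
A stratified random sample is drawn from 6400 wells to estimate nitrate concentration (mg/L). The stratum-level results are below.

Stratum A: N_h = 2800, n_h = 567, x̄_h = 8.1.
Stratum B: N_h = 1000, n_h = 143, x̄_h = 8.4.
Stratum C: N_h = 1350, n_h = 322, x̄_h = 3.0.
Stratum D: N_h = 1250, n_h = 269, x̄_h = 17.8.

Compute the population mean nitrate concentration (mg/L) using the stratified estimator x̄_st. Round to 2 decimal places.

x̄_st ≈ 8.97

N = Σ N_h = 6400. Stratum weights W_h = N_h/N.
x̄_st = (2800·8.1 + 1000·8.4 + 1350·3.0 + 1250·17.8) / 6400 = 8.9656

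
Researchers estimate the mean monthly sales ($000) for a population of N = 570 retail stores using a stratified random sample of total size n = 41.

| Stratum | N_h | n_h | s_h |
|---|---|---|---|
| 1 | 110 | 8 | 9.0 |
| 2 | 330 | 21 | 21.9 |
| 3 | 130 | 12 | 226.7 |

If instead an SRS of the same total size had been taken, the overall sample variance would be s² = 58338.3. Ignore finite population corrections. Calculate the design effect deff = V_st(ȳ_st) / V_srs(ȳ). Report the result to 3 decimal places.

V̂(ȳ_st) = Σ W_h² s_h²/n_h, with W_h = N_h/N and N = 570:
  stratum 1: (110/570)²·9.0²/8 = 0.377078
  stratum 2: (330/570)²·21.9²/21 = 7.65503
  stratum 3: (130/570)²·226.7²/12 = 222.771
V_st = 230.803
V_srs = s²/n = 58338.3/41 = 1422.89
deff = V_st / V_srs = 230.803/1422.89 = 0.1622

deff ≈ 0.162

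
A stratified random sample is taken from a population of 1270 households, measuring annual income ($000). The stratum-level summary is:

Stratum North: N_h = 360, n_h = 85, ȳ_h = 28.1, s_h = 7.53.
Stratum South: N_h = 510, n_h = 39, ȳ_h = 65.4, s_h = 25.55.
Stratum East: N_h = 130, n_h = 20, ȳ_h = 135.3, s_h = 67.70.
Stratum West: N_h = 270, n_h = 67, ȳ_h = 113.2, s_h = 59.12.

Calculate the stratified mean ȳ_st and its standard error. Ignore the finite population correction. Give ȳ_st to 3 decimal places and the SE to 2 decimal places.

ȳ_st ≈ 72.144, SE ≈ 2.74

ȳ_st = Σ W_h ȳ_h = (360·28.1 + 510·65.4 + 130·135.3 + 270·113.2)/1270 = 72.14409
V̂(ȳ_st) = Σ W_h² s_h²/n_h, with W_h = N_h/N and N = 1270:
  stratum North: (360/1270)²·7.53²/85 = 0.0536005
  stratum South: (510/1270)²·25.55²/39 = 2.69929
  stratum East: (130/1270)²·67.70²/20 = 2.40119
  stratum West: (270/1270)²·59.12²/67 = 2.35784
V̂(ȳ_st) = 7.51192
SE(ȳ_st) = √7.51192 = 2.74079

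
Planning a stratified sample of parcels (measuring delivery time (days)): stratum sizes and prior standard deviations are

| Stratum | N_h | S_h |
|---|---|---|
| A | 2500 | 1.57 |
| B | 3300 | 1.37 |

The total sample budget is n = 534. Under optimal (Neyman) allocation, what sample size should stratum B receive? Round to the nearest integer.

Neyman allocation: n_h = n · N_h S_h / Σ N_i S_i, with n = 534.
  stratum A: N_h·S_h = 2500·1.57 = 3925.00
  stratum B: N_h·S_h = 3300·1.37 = 4521.00
Σ N_h S_h = 8446.00
n for stratum B = 534·4521.00/8446.00 = 285.841 → 286

286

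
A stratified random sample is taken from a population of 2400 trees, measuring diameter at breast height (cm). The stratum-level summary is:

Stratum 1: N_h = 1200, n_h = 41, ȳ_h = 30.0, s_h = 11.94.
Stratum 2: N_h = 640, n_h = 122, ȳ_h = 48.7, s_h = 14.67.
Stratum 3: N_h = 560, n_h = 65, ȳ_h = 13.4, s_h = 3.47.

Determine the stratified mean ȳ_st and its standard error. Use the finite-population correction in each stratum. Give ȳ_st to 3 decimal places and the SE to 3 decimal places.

ȳ_st = Σ W_h ȳ_h = (1200·30.0 + 640·48.7 + 560·13.4)/2400 = 31.11333
V̂(ȳ_st) = Σ W_h² (1 − n_h/N_h) s_h²/n_h, with W_h = N_h/N and N = 2400:
  stratum 1: (1200/2400)²·(1 − 41/1200)·11.94²/41 = 0.839589
  stratum 2: (640/2400)²·(1 − 122/640)·14.67²/122 = 0.101528
  stratum 3: (560/2400)²·(1 − 65/560)·3.47²/65 = 0.0089149
V̂(ȳ_st) = 0.950033
SE(ȳ_st) = √0.950033 = 0.974696

ȳ_st ≈ 31.113, SE ≈ 0.975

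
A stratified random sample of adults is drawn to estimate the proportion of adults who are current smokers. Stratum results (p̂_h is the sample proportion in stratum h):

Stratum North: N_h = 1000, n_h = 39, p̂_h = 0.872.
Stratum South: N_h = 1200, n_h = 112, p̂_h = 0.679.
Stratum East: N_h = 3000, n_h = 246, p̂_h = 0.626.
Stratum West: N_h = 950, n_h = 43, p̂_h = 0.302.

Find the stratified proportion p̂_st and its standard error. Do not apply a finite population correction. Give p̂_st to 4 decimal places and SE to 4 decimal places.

N = 6150; stratum weights W_h = N_h/N.
p̂_st = Σ W_h p̂_h = (1000·0.872 + 1200·0.679 + 3000·0.626 + 950·0.302)/6150 = 0.62629
V̂(p̂_st) = Σ W_h² p̂_h(1−p̂_h)/(n_h−1):
  stratum North: (1000/6150)²·0.872·0.128/38 = 7.76591e-05
  stratum South: (1200/6150)²·0.679·0.321/111 = 7.47591e-05
  stratum East: (3000/6150)²·0.626·0.374/245 = 0.00022739
  stratum West: (950/6150)²·0.302·0.698/42 = 0.00011976
V̂(p̂_st) = 0.000499568; SE = √V̂ = 0.022351

p̂_st ≈ 0.6263, SE ≈ 0.0224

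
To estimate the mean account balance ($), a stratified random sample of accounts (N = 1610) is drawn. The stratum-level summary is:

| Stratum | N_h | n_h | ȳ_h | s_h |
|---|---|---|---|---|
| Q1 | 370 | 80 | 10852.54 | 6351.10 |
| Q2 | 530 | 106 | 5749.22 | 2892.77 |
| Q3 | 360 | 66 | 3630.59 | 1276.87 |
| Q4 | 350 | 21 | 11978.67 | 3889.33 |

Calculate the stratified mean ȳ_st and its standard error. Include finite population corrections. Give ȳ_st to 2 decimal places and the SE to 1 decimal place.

ȳ_st = Σ W_h ȳ_h = (370·10852.54 + 530·5749.22 + 360·3630.59 + 350·11978.67)/1610 = 7802.53000
V̂(ȳ_st) = Σ W_h² (1 − n_h/N_h) s_h²/n_h, with W_h = N_h/N and N = 1610:
  stratum Q1: (370/1610)²·(1 − 80/370)·6351.10²/80 = 20871.6
  stratum Q2: (530/1610)²·(1 − 106/530)·2892.77²/106 = 6844.03
  stratum Q3: (360/1610)²·(1 − 66/360)·1276.87²/66 = 1008.67
  stratum Q4: (350/1610)²·(1 − 21/350)·3889.33²/21 = 31999.4
V̂(ȳ_st) = 60723.8
SE(ȳ_st) = √60723.8 = 246.422

ȳ_st ≈ 7802.53, SE ≈ 246.4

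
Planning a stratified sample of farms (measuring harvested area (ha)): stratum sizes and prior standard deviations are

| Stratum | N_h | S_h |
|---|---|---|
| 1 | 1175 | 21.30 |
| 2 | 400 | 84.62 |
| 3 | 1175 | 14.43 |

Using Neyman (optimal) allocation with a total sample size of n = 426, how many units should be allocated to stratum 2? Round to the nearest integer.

Neyman allocation: n_h = n · N_h S_h / Σ N_i S_i, with n = 426.
  stratum 1: N_h·S_h = 1175·21.30 = 25027.50
  stratum 2: N_h·S_h = 400·84.62 = 33848.00
  stratum 3: N_h·S_h = 1175·14.43 = 16955.25
Σ N_h S_h = 75830.75
n for stratum 2 = 426·33848.00/75830.75 = 190.150 → 190

190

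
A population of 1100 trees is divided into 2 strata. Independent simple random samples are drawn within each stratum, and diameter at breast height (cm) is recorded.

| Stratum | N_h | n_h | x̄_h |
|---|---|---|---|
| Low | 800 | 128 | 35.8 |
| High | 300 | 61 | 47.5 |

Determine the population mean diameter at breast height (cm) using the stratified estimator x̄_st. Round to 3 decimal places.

x̄_st ≈ 38.991

N = Σ N_h = 1100. Stratum weights W_h = N_h/N.
x̄_st = (800·35.8 + 300·47.5) / 1100 = 38.99091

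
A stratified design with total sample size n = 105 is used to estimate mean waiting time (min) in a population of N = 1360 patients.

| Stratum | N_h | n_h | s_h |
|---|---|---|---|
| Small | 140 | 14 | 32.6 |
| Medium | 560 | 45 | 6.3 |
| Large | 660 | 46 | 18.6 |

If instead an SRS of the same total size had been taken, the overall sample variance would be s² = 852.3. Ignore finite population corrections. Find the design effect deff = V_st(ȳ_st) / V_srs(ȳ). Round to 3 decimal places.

V̂(ȳ_st) = Σ W_h² s_h²/n_h, with W_h = N_h/N and N = 1360:
  stratum Small: (140/1360)²·32.6²/14 = 0.804425
  stratum Medium: (560/1360)²·6.3²/45 = 0.149543
  stratum Large: (660/1360)²·18.6²/46 = 1.77124
V_st = 2.72521
V_srs = s²/n = 852.3/105 = 8.11714
deff = V_st / V_srs = 2.72521/8.11714 = 0.3357

deff ≈ 0.336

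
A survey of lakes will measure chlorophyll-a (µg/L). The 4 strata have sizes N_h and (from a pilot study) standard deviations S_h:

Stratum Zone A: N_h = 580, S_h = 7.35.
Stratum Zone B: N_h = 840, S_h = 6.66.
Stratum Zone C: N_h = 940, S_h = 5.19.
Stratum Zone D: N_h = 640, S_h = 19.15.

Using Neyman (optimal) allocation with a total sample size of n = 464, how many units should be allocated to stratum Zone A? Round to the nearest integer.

Neyman allocation: n_h = n · N_h S_h / Σ N_i S_i, with n = 464.
  stratum Zone A: N_h·S_h = 580·7.35 = 4263.00
  stratum Zone B: N_h·S_h = 840·6.66 = 5594.40
  stratum Zone C: N_h·S_h = 940·5.19 = 4878.60
  stratum Zone D: N_h·S_h = 640·19.15 = 12256.00
Σ N_h S_h = 26992.00
n for stratum Zone A = 464·4263.00/26992.00 = 73.282 → 73

73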